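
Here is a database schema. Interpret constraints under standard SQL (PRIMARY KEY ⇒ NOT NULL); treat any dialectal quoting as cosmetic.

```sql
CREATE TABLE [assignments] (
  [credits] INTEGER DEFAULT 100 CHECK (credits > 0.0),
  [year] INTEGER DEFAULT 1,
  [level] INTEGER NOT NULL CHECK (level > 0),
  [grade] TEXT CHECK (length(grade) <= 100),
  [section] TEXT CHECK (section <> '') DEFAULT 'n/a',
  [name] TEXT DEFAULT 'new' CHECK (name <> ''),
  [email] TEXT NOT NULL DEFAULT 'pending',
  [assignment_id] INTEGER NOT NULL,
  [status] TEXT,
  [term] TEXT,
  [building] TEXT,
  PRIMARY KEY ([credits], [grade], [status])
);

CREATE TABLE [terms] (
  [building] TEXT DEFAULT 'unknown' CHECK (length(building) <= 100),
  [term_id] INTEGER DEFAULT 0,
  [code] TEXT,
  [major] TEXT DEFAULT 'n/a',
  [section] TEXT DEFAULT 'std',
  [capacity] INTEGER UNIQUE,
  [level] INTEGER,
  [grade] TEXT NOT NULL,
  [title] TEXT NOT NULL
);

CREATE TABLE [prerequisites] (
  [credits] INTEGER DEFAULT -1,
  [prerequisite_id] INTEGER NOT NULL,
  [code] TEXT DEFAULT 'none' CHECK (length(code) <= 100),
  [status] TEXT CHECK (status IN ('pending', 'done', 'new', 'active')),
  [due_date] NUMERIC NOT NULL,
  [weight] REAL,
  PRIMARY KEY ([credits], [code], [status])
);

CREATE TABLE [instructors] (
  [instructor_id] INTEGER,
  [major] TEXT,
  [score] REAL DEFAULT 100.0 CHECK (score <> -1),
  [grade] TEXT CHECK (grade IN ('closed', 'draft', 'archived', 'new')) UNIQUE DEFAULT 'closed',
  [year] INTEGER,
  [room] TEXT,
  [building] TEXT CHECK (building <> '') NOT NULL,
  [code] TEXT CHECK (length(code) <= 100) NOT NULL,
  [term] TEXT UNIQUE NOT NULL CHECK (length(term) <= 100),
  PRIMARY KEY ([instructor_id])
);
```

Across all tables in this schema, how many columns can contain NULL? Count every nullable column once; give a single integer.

assignments: 5 nullable (year, section, name, term, building — PK (credits, grade, status) and explicit NOT NULL columns excluded).
terms: 7 nullable (building, term_id, code, major, section, capacity, level — PK none and explicit NOT NULL columns excluded).
prerequisites: 1 nullable (weight — PK (credits, code, status) and explicit NOT NULL columns excluded).
instructors: 5 nullable (major, score, grade, year, room — PK (instructor_id) and explicit NOT NULL columns excluded).
Total: 5 + 7 + 1 + 5 = 18.

18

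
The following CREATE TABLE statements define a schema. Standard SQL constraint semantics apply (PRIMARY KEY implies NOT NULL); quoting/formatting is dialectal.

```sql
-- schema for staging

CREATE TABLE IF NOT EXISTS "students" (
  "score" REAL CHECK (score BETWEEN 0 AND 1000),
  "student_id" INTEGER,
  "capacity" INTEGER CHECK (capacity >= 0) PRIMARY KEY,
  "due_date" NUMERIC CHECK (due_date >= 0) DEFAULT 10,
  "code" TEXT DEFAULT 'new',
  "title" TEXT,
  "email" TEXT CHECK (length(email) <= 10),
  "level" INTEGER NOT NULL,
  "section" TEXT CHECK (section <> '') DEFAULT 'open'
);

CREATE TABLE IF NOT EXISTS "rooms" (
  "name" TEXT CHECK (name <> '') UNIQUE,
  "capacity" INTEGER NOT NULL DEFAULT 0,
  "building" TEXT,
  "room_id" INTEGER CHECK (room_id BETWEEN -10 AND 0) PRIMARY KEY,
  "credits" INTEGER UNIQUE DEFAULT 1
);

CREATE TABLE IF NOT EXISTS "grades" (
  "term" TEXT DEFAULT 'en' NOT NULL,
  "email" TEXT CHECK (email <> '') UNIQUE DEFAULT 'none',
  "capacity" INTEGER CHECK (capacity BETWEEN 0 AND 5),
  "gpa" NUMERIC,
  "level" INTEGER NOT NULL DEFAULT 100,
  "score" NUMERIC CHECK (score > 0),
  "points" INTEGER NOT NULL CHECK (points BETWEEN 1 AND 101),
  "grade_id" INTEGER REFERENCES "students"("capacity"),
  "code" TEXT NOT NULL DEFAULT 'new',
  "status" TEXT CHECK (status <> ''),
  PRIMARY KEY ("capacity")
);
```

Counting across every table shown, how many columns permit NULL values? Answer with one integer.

students: 7 nullable (score, student_id, due_date, code, title, email, section — PK (capacity) and explicit NOT NULL columns excluded).
rooms: 3 nullable (name, building, credits — PK (room_id) and explicit NOT NULL columns excluded).
grades: 5 nullable (email, gpa, score, grade_id, status — PK (capacity) and explicit NOT NULL columns excluded).
Total: 7 + 3 + 5 = 15.

15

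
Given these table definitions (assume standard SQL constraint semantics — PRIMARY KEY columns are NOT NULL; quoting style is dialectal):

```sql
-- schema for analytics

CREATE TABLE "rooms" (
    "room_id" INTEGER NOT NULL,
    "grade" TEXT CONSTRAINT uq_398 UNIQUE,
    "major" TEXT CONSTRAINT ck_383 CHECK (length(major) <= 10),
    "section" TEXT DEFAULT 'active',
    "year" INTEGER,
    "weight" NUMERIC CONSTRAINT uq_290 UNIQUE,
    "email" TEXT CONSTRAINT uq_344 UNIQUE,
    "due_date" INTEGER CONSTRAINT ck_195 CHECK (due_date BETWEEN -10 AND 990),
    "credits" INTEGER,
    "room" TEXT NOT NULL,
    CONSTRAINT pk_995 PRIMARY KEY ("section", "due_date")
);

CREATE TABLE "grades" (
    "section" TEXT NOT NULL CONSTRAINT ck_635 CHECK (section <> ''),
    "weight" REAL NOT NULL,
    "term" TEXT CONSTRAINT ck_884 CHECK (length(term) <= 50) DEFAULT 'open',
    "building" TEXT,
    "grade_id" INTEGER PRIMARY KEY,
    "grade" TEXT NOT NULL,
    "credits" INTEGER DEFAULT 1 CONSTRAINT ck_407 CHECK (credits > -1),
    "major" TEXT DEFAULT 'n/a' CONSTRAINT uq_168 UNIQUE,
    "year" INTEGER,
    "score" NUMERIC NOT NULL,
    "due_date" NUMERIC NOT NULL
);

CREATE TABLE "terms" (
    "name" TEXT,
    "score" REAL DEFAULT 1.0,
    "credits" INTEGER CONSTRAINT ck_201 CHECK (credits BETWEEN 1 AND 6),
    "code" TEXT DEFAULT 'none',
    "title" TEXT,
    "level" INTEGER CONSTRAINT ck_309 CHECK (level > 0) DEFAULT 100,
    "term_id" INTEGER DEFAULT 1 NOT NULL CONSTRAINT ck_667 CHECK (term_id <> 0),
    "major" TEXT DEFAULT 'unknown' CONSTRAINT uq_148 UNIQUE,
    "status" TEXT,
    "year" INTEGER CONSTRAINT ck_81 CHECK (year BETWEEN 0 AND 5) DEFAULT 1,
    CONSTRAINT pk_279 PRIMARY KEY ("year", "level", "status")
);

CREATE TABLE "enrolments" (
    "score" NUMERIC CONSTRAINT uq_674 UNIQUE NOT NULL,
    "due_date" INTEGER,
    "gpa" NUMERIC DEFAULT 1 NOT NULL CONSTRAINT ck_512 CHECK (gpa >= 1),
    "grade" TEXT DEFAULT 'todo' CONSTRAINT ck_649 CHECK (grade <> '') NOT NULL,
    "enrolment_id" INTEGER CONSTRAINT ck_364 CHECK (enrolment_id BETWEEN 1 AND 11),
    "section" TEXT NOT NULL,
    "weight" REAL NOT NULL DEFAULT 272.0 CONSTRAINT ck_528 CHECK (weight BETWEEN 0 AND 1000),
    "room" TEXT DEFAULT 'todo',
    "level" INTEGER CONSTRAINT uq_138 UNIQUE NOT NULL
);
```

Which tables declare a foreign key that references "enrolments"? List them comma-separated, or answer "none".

No REFERENCES clause anywhere in the schema names enrolments.

none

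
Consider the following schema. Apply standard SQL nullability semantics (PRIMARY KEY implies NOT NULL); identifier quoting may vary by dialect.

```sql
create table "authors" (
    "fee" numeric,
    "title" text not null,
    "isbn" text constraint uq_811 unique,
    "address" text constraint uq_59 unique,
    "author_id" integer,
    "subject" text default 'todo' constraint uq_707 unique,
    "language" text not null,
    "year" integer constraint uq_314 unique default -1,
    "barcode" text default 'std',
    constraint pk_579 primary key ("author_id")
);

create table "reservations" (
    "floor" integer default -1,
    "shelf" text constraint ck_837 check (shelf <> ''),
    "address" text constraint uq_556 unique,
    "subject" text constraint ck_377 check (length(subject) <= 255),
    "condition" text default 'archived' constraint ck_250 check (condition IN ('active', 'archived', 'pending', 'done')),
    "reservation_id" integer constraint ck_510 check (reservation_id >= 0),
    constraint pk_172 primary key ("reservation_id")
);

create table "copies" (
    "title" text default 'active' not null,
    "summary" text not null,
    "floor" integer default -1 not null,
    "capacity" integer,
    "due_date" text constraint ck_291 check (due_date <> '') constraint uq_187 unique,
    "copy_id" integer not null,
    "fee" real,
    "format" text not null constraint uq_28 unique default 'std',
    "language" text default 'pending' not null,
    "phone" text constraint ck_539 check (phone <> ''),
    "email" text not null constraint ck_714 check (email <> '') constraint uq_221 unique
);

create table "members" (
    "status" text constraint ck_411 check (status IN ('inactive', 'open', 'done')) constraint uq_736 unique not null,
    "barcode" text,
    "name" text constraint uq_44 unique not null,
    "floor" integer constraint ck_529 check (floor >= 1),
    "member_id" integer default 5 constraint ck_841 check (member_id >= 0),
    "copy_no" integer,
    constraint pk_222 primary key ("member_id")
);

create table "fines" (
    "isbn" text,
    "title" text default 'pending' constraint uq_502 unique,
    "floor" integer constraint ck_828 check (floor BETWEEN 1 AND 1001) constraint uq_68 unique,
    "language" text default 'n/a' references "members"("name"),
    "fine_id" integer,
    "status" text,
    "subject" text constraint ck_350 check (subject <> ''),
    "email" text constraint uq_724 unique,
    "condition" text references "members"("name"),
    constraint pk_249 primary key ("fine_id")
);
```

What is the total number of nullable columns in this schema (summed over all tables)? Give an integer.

authors: 6 nullable (fee, isbn, address, subject, year, barcode — PK (author_id) and explicit NOT NULL columns excluded).
reservations: 5 nullable (floor, shelf, address, subject, condition — PK (reservation_id) and explicit NOT NULL columns excluded).
copies: 4 nullable (capacity, due_date, fee, phone — PK none and explicit NOT NULL columns excluded).
members: 3 nullable (barcode, floor, copy_no — PK (member_id) and explicit NOT NULL columns excluded).
fines: 8 nullable (isbn, title, floor, language, status, subject, email, condition — PK (fine_id) and explicit NOT NULL columns excluded).
Total: 6 + 5 + 4 + 3 + 8 = 26.

26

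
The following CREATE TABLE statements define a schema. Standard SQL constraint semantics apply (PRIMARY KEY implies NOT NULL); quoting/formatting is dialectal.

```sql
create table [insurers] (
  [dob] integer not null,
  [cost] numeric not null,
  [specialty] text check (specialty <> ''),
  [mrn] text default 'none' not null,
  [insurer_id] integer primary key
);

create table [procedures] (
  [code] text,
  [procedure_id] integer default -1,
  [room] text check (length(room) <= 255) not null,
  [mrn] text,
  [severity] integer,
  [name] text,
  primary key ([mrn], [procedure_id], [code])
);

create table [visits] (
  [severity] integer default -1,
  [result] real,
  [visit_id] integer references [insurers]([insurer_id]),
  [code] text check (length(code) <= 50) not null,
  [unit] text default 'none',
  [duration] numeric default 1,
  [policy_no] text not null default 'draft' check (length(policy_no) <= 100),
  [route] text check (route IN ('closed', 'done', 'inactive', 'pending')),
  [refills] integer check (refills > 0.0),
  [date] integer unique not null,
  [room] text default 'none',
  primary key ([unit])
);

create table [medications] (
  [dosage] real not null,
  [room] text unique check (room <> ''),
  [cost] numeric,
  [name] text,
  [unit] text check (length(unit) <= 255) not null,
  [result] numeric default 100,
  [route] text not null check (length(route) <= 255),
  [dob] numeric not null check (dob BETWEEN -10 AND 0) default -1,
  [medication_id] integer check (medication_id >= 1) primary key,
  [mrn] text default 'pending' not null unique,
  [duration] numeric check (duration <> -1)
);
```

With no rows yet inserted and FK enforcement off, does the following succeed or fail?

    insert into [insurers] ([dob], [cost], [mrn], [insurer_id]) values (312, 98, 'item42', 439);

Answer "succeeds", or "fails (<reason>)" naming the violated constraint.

NOT NULL columns: cost is supplied; dob is supplied; insurer_id is supplied; mrn is supplied.
No constraint is violated.

succeeds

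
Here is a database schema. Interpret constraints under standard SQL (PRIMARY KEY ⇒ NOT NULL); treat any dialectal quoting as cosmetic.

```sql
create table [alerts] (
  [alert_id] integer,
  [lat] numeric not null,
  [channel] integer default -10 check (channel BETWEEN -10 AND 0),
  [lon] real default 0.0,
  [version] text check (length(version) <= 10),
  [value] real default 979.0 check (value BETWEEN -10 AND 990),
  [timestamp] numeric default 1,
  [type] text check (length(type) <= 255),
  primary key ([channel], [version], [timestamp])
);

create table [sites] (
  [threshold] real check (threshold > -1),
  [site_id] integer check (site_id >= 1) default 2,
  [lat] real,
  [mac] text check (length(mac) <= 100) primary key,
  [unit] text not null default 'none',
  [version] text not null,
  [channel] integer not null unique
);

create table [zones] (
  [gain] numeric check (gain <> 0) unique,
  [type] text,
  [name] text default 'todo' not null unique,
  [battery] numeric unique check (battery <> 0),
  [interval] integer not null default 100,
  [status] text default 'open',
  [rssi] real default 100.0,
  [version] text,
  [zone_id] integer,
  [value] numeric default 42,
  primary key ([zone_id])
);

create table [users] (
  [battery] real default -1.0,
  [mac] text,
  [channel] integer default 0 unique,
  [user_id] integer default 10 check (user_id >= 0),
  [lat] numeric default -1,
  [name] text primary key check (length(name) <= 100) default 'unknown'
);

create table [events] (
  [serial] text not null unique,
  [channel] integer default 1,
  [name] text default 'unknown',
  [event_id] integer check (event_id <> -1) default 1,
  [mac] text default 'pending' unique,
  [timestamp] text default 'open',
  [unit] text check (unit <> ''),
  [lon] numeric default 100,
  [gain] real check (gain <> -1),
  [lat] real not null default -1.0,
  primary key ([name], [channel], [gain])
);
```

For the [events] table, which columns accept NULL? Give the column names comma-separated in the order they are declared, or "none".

- serial: declared NOT NULL → not nullable.
- channel: part of the PRIMARY KEY, which implies NOT NULL → not nullable.
- name: part of the PRIMARY KEY, which implies NOT NULL → not nullable.
- event_id: CHECK does not forbid NULL (a CHECK constraint passes when its expression is NULL) → nullable.
- mac: UNIQUE does not imply NOT NULL → nullable.
- timestamp: DEFAULT only fills an omitted column; an explicit NULL is still allowed → nullable.
- unit: CHECK does not forbid NULL (a CHECK constraint passes when its expression is NULL) → nullable.
- lon: DEFAULT only fills an omitted column; an explicit NULL is still allowed → nullable.
- gain: part of the PRIMARY KEY, which implies NOT NULL → not nullable.
- lat: declared NOT NULL → not nullable.

event_id, mac, timestamp, unit, lon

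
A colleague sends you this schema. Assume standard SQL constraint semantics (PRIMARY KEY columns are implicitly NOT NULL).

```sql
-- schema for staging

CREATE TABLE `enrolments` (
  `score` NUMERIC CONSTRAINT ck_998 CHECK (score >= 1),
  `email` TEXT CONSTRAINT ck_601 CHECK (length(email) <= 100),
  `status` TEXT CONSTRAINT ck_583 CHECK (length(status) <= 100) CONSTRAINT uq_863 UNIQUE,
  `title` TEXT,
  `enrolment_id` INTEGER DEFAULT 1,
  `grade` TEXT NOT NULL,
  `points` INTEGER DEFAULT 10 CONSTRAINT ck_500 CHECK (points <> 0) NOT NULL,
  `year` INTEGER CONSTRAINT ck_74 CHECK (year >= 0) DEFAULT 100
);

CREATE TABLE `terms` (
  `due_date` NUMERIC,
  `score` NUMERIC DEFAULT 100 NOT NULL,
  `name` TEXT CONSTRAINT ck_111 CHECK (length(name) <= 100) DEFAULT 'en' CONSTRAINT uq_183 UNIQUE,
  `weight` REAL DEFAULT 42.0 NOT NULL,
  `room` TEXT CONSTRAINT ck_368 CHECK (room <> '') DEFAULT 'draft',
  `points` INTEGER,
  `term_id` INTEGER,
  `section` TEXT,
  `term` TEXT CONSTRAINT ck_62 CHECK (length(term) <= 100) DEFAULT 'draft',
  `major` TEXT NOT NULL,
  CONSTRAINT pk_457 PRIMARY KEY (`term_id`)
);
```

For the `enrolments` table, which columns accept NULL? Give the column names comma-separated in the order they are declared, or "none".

score, email, status, title, enrolment_id, year

- score: CHECK does not forbid NULL (a CHECK constraint passes when its expression is NULL) → nullable.
- email: CHECK does not forbid NULL (a CHECK constraint passes when its expression is NULL) → nullable.
- status: CHECK does not forbid NULL (a CHECK constraint passes when its expression is NULL) → nullable.
- title: no NOT NULL constraint applies → nullable.
- enrolment_id: DEFAULT only fills an omitted column; an explicit NULL is still allowed → nullable.
- grade: declared NOT NULL → not nullable.
- points: declared NOT NULL → not nullable.
- year: CHECK does not forbid NULL (a CHECK constraint passes when its expression is NULL) → nullable.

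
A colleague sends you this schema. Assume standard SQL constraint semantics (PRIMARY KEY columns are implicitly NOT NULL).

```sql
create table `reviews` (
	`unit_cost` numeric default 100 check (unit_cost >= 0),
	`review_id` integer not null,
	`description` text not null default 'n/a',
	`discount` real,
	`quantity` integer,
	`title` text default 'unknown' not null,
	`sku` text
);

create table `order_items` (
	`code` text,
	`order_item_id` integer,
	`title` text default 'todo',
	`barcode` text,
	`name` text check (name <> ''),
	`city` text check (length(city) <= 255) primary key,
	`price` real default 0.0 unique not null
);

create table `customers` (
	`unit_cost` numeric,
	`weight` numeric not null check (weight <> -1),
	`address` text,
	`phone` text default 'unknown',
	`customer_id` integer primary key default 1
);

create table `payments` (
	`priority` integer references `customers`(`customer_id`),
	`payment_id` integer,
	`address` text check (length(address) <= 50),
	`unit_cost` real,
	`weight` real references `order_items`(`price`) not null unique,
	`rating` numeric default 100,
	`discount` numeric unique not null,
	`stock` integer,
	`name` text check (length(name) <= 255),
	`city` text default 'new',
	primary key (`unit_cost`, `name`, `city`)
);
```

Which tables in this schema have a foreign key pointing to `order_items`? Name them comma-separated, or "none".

- payments.weight references order_items(price).

payments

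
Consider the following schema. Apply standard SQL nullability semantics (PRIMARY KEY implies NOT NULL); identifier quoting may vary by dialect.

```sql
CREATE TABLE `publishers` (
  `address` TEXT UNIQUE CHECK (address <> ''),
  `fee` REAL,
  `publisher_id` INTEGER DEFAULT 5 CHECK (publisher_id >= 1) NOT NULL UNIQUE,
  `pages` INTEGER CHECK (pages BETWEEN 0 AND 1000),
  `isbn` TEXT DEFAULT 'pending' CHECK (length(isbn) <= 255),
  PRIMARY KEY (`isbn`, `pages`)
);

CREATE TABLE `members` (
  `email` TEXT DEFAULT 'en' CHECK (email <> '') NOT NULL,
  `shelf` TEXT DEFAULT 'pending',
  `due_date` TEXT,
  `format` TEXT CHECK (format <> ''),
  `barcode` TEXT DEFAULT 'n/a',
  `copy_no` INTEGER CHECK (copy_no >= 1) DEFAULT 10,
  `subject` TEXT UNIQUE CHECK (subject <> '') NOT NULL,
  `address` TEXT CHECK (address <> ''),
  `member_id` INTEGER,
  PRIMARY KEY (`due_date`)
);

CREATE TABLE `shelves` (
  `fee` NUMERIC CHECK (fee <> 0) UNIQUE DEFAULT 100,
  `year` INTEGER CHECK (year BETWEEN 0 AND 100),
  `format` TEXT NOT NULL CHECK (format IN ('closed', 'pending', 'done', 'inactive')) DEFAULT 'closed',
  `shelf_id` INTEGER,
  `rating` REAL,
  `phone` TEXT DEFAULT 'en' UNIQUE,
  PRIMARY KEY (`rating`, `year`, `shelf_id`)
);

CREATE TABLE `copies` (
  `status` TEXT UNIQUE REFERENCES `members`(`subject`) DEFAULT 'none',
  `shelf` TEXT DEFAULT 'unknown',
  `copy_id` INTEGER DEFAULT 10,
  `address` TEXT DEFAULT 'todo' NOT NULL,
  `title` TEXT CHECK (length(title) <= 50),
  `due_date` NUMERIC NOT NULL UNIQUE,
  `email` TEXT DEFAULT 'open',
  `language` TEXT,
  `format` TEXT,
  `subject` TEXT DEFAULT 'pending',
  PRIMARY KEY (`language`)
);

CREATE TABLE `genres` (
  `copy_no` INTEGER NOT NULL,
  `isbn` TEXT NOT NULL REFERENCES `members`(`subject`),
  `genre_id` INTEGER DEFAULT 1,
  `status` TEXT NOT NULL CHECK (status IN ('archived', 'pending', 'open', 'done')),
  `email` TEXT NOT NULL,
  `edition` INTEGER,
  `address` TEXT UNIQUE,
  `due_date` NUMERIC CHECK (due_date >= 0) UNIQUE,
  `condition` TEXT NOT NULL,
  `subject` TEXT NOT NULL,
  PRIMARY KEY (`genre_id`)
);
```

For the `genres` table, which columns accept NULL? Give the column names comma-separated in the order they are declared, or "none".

- copy_no: declared NOT NULL → not nullable.
- isbn: declared NOT NULL → not nullable.
- genre_id: part of the PRIMARY KEY, which implies NOT NULL → not nullable.
- status: declared NOT NULL → not nullable.
- email: declared NOT NULL → not nullable.
- edition: no NOT NULL constraint applies → nullable.
- address: UNIQUE does not imply NOT NULL → nullable.
- due_date: CHECK does not forbid NULL (a CHECK constraint passes when its expression is NULL) → nullable.
- condition: declared NOT NULL → not nullable.
- subject: declared NOT NULL → not nullable.

edition, address, due_date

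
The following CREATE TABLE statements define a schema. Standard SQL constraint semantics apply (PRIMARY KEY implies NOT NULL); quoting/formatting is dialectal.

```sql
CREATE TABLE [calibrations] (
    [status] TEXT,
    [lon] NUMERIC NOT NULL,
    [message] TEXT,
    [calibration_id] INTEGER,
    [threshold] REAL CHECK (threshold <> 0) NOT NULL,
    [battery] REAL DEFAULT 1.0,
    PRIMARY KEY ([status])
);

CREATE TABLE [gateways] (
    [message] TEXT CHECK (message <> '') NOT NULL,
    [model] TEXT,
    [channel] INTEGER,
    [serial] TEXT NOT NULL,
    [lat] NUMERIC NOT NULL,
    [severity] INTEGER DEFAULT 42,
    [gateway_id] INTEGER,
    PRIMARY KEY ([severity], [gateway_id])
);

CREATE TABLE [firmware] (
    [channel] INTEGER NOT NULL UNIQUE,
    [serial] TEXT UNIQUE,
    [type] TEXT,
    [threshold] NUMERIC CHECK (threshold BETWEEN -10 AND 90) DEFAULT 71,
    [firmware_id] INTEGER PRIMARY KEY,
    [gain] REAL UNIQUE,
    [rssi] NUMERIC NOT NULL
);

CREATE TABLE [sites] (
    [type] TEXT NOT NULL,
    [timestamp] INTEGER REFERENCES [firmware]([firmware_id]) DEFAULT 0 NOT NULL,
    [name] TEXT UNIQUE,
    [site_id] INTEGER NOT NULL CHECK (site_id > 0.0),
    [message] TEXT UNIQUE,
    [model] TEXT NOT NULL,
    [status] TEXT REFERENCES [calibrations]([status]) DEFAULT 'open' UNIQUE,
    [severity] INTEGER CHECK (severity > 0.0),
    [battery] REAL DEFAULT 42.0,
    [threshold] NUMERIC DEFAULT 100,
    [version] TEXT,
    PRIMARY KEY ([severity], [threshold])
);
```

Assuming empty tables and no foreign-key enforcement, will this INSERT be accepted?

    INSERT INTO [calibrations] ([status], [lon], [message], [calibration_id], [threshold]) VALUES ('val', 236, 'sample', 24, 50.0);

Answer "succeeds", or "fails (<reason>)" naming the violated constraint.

NOT NULL columns: lon is supplied; status is supplied; threshold is supplied.
CHECK constraints: 50.0 satisfies (threshold <> 0).
No constraint is violated.

succeeds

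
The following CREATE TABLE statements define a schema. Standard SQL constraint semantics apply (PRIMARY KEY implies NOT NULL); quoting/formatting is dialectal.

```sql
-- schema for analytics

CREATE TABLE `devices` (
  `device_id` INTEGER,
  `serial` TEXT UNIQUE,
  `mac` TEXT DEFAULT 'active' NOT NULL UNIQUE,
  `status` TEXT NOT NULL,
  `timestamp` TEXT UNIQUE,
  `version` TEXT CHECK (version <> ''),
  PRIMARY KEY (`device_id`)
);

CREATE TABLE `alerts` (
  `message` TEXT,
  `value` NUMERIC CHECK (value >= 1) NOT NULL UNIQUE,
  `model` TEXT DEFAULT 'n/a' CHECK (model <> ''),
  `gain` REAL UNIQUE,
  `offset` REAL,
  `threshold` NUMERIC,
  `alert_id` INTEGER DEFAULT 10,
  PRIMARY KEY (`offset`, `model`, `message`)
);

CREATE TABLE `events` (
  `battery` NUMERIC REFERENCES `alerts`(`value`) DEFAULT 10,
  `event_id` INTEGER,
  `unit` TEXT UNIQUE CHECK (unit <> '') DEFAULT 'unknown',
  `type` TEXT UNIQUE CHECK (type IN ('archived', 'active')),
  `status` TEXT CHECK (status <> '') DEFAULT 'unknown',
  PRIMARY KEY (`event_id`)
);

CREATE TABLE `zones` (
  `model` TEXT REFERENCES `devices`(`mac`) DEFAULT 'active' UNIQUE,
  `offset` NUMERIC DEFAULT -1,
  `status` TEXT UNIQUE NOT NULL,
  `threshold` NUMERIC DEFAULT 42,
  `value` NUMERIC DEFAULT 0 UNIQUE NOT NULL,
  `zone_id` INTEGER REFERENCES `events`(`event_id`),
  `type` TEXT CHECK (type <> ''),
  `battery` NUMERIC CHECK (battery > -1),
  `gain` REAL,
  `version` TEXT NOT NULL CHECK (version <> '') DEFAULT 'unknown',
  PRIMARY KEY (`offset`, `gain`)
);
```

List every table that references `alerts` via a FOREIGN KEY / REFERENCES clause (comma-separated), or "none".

events

- events.battery references alerts(value).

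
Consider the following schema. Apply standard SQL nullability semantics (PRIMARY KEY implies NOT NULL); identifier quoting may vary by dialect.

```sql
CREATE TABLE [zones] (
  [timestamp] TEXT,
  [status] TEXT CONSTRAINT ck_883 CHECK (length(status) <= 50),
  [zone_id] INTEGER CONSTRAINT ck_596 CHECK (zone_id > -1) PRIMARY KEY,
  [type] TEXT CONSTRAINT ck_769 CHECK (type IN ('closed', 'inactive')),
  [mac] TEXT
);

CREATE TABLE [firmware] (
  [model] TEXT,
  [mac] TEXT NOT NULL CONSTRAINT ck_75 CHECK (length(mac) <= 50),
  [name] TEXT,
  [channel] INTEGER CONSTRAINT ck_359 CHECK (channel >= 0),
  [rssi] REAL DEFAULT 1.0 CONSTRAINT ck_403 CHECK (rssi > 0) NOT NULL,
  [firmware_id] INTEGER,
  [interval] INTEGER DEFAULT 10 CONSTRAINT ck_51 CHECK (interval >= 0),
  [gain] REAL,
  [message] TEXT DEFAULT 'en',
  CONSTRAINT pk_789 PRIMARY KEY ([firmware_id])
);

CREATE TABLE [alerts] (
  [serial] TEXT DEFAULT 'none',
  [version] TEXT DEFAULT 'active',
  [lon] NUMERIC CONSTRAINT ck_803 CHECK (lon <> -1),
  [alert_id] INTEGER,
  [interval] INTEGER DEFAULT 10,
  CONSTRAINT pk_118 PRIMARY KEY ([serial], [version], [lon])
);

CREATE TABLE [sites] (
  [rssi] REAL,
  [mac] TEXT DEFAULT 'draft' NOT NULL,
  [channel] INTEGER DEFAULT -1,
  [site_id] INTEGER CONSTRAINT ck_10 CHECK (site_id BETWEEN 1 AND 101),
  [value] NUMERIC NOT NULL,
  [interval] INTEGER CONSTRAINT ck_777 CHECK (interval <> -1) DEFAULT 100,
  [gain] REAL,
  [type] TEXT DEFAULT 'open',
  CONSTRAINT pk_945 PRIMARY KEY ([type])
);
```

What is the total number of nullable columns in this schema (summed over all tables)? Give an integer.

17

zones: 4 nullable (timestamp, status, type, mac — PK (zone_id) and explicit NOT NULL columns excluded).
firmware: 6 nullable (model, name, channel, interval, gain, message — PK (firmware_id) and explicit NOT NULL columns excluded).
alerts: 2 nullable (alert_id, interval — PK (serial, version, lon) and explicit NOT NULL columns excluded).
sites: 5 nullable (rssi, channel, site_id, interval, gain — PK (type) and explicit NOT NULL columns excluded).
Total: 4 + 6 + 2 + 5 = 17.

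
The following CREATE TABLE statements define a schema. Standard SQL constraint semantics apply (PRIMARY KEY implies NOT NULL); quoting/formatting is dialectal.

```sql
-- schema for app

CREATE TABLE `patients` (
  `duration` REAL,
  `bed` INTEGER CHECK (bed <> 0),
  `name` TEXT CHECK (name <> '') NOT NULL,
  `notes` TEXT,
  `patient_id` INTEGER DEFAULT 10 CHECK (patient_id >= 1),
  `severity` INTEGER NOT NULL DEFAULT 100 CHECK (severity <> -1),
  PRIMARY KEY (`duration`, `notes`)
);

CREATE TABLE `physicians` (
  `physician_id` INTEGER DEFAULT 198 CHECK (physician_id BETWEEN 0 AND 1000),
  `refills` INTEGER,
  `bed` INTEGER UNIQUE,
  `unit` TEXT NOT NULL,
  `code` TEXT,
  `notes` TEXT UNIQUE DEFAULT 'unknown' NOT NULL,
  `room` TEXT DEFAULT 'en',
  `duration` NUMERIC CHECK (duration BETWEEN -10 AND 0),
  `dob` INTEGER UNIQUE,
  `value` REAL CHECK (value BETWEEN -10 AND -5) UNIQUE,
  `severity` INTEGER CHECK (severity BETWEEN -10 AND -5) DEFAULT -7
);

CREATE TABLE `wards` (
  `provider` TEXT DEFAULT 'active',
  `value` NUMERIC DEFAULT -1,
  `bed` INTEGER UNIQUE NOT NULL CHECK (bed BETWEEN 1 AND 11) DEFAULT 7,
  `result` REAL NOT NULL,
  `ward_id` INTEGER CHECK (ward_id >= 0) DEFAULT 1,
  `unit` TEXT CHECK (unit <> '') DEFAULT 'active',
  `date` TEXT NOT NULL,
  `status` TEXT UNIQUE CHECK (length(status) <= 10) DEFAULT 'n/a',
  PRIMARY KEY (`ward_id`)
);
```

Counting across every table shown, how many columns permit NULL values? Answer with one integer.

15

patients: 2 nullable (bed, patient_id — PK (duration, notes) and explicit NOT NULL columns excluded).
physicians: 9 nullable (physician_id, refills, bed, code, room, duration, dob, value, severity — PK none and explicit NOT NULL columns excluded).
wards: 4 nullable (provider, value, unit, status — PK (ward_id) and explicit NOT NULL columns excluded).
Total: 2 + 9 + 4 = 15.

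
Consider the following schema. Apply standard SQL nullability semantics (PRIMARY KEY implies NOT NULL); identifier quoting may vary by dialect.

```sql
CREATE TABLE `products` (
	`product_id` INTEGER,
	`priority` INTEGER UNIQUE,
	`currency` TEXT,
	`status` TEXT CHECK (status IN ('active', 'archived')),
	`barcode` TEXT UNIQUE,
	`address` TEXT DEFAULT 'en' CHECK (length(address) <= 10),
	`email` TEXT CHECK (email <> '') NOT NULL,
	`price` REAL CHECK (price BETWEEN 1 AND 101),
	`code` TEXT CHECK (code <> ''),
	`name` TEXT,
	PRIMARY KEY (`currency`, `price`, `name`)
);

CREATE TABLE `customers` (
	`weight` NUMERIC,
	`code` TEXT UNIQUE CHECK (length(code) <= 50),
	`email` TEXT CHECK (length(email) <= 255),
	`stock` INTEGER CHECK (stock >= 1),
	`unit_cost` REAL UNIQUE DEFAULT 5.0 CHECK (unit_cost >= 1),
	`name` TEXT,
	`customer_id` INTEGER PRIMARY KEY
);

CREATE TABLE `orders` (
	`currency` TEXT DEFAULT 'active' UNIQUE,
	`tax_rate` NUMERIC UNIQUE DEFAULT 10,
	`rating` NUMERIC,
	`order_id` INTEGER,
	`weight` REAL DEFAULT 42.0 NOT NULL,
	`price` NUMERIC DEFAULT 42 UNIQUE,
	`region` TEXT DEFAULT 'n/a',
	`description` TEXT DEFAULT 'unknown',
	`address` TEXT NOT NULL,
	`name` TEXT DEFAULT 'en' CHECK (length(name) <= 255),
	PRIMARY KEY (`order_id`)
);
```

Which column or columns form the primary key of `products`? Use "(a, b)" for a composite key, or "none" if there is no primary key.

(currency, price, name)

A table-level PRIMARY KEY clause names 3 columns: currency, price, name.
This is a composite key — the combination is unique, not each column individually.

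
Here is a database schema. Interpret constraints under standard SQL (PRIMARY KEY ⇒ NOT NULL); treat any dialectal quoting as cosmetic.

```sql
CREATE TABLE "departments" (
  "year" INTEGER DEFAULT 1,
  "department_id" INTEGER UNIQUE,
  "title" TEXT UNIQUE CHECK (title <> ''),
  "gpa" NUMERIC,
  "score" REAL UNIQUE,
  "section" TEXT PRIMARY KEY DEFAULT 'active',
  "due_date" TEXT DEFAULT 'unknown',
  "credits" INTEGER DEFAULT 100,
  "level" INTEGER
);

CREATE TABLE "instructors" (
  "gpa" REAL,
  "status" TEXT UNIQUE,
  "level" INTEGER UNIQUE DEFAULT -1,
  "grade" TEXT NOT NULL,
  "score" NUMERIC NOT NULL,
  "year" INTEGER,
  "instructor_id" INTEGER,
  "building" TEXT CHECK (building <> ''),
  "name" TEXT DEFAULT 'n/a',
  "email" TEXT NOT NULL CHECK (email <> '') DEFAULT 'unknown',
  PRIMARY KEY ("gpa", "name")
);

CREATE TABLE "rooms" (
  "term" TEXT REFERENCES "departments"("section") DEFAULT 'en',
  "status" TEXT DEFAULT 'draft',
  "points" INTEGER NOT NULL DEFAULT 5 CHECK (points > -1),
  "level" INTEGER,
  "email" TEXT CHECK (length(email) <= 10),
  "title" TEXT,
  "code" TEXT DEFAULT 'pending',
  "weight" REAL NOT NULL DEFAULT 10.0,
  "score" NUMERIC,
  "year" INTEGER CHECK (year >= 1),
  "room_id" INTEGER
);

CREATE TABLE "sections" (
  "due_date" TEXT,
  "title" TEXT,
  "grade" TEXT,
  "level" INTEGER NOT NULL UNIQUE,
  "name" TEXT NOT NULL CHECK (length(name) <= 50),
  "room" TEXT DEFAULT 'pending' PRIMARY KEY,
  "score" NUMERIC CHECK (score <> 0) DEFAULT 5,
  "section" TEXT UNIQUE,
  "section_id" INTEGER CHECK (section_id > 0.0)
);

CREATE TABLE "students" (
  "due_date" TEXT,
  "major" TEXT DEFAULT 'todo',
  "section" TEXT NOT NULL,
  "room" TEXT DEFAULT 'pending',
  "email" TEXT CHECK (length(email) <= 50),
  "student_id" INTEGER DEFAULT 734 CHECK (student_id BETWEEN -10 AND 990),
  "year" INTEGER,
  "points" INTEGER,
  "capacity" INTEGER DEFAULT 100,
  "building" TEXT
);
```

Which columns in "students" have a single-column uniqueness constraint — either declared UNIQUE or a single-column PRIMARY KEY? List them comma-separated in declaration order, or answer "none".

none

- due_date: no UNIQUE or single-column PK constraint.
- major: no UNIQUE or single-column PK constraint.
- section: no UNIQUE or single-column PK constraint.
- room: no UNIQUE or single-column PK constraint.
- email: no UNIQUE or single-column PK constraint.
- student_id: no UNIQUE or single-column PK constraint.
- year: no UNIQUE or single-column PK constraint.
- points: no UNIQUE or single-column PK constraint.
- capacity: no UNIQUE or single-column PK constraint.
- building: no UNIQUE or single-column PK constraint.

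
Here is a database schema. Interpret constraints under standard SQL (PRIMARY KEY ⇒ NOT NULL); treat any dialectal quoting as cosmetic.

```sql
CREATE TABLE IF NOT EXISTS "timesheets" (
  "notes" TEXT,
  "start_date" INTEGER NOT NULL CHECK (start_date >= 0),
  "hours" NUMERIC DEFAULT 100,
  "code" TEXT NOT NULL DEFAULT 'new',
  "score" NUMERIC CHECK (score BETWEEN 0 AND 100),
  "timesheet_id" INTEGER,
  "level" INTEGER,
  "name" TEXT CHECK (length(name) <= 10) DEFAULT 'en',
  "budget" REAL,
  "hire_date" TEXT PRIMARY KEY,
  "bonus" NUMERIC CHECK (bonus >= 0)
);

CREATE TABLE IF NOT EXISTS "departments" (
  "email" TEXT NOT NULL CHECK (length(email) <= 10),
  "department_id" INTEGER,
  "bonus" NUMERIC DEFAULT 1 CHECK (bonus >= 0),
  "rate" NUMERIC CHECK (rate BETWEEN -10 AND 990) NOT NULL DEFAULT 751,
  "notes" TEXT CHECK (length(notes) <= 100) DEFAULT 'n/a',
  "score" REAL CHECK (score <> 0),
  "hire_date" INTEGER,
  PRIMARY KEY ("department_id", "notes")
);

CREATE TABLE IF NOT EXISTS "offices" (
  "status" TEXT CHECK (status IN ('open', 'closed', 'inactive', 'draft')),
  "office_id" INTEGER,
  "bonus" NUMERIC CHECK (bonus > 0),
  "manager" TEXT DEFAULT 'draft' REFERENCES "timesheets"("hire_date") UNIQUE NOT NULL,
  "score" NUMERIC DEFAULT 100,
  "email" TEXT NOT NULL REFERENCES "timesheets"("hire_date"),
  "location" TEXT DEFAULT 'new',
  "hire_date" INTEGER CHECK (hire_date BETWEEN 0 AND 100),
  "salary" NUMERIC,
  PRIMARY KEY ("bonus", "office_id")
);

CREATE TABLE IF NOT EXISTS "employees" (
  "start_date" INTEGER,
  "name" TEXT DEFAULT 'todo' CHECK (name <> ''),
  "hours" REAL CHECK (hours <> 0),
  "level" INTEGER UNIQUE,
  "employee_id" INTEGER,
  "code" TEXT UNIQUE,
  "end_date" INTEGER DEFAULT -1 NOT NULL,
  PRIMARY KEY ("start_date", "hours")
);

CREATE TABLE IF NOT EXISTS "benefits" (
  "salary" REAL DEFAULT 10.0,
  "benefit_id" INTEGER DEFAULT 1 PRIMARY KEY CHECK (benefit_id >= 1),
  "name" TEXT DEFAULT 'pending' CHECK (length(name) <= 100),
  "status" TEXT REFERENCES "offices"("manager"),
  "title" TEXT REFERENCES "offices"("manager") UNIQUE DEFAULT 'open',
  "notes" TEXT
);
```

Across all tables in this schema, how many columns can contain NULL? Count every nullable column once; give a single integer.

25

timesheets: 8 nullable (notes, hours, score, timesheet_id, level, name, budget, bonus — PK (hire_date) and explicit NOT NULL columns excluded).
departments: 3 nullable (bonus, score, hire_date — PK (department_id, notes) and explicit NOT NULL columns excluded).
offices: 5 nullable (status, score, location, hire_date, salary — PK (bonus, office_id) and explicit NOT NULL columns excluded).
employees: 4 nullable (name, level, employee_id, code — PK (start_date, hours) and explicit NOT NULL columns excluded).
benefits: 5 nullable (salary, name, status, title, notes — PK (benefit_id) and explicit NOT NULL columns excluded).
Total: 8 + 3 + 5 + 4 + 5 = 25.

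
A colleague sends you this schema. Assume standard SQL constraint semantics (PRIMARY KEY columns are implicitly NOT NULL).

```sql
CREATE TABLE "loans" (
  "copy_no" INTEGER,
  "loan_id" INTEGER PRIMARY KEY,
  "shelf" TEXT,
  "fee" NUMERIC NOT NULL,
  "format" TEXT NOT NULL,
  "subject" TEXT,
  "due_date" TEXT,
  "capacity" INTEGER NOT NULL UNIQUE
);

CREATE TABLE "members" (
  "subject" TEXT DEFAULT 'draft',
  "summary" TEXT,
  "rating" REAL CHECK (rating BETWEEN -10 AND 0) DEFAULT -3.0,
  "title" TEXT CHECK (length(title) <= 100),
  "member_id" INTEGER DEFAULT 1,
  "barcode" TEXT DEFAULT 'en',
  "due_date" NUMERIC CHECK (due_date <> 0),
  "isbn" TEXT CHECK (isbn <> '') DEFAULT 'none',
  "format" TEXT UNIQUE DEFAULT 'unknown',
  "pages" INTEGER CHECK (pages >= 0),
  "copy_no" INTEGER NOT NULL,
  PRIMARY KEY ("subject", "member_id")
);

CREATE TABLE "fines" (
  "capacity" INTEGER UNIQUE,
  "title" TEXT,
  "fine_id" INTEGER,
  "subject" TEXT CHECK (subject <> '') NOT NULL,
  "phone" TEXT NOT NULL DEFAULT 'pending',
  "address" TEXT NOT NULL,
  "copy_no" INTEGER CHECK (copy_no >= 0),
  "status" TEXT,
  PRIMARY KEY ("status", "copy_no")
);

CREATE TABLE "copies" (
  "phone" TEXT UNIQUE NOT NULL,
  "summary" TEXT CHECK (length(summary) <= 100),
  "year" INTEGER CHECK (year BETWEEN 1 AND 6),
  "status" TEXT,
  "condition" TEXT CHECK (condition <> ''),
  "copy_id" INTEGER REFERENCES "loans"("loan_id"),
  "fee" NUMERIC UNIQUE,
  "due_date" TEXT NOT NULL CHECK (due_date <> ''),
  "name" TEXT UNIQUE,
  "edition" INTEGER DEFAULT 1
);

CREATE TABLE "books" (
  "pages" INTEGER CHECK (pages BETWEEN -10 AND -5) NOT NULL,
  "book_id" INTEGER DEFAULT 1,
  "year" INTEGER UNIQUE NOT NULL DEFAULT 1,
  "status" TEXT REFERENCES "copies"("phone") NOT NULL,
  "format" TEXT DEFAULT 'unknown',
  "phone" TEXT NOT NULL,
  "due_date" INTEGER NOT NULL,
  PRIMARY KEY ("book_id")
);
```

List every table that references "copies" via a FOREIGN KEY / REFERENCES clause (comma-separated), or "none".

- books.status references copies(phone).

books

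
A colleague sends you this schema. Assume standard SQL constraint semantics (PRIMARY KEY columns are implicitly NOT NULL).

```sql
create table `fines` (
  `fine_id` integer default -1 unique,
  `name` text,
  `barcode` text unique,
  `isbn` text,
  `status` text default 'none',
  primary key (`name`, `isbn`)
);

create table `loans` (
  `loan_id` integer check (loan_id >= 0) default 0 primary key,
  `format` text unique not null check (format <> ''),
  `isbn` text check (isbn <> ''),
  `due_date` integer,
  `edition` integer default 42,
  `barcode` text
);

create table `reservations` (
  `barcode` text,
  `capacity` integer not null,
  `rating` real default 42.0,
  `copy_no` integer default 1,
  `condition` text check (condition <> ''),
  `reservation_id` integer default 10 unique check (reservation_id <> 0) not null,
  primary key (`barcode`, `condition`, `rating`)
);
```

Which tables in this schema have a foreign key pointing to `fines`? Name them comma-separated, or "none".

none

No REFERENCES clause anywhere in the schema names fines.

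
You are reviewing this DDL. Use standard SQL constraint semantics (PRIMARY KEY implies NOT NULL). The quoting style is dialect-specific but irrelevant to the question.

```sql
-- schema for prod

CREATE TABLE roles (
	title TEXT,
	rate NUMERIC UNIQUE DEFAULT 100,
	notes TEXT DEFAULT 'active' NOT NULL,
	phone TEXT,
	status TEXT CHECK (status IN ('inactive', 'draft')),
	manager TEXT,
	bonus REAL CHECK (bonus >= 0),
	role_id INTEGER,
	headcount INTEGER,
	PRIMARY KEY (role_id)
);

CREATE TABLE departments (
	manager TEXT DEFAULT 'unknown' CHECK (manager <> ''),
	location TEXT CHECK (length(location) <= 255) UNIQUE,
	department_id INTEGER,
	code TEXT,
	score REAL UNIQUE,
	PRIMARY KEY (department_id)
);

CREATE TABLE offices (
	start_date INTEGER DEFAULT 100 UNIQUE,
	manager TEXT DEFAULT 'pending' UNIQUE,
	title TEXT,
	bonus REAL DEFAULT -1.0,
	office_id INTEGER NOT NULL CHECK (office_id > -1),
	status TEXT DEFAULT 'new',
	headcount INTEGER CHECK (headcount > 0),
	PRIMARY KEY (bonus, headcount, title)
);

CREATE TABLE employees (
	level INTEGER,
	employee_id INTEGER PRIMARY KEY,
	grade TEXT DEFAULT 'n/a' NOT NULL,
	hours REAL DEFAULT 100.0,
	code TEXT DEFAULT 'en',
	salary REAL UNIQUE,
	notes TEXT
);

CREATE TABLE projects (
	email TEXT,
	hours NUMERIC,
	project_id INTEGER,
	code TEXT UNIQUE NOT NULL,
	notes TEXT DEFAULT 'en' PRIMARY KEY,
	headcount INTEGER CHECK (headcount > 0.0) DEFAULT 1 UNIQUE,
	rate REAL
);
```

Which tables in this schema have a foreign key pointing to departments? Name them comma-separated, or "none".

none

No REFERENCES clause anywhere in the schema names departments.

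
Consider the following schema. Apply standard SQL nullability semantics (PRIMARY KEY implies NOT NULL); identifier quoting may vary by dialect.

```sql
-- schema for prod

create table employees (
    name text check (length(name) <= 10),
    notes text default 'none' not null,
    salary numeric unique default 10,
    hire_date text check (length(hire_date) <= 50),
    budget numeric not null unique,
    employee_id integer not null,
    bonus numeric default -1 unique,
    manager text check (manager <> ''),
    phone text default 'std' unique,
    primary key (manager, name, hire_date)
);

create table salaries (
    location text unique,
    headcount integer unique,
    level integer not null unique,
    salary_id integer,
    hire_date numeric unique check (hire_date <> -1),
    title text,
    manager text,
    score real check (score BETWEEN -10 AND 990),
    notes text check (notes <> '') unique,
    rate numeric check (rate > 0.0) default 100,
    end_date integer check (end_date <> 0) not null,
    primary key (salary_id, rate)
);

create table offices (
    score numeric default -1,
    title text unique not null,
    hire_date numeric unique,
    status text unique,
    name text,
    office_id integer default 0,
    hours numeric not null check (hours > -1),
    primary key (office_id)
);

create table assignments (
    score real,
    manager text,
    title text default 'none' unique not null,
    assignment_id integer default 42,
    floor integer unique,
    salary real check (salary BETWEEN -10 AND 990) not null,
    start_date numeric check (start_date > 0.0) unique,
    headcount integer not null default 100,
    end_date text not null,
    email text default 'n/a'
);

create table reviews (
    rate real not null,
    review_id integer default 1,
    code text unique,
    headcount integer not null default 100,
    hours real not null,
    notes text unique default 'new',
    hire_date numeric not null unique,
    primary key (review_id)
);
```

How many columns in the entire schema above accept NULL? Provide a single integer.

employees: 3 nullable (salary, bonus, phone — PK (manager, name, hire_date) and explicit NOT NULL columns excluded).
salaries: 7 nullable (location, headcount, hire_date, title, manager, score, notes — PK (salary_id, rate) and explicit NOT NULL columns excluded).
offices: 4 nullable (score, hire_date, status, name — PK (office_id) and explicit NOT NULL columns excluded).
assignments: 6 nullable (score, manager, assignment_id, floor, start_date, email — PK none and explicit NOT NULL columns excluded).
reviews: 2 nullable (code, notes — PK (review_id) and explicit NOT NULL columns excluded).
Total: 3 + 7 + 4 + 6 + 2 = 22.

22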